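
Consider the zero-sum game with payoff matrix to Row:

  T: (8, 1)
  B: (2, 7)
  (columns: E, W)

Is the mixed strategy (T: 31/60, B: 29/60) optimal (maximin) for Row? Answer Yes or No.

No

Against E this mix gives (31/60)·8 + (29/60)·2 = 51/10.
Against W this mix gives (31/60)·1 + (29/60)·7 = 39/10.
Column will play W, holding Row to 39/10. Shifting weight toward the row that does better against W would raise this floor (the equalizing mix achieves 9/2 against both W and E), so the proposed strategy is not optimal.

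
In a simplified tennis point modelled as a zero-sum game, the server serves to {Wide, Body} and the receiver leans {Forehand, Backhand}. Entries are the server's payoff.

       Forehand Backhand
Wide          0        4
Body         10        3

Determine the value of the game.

40/11

Row minima: Wide → 0, Body → 3; maximin = 3.
Column maxima: Forehand → 10, Backhand → 4; minimax = 4.
3 ≠ 4, so there is no saddle point; optimal play is mixed.
Let the server play Wide with probability p. Expected payoff against Forehand: 0p + 10(1−p) = −10p + 10; against Backhand: 4p + 3(1−p) = p + 3.
Setting these equal: −10p + 10 = p + 3 ⇒ −11p = -7 ⇒ p = 7/11, and the value is (-10)·(7/11) + 10 = 40/11.
For the receiver: with q = P(Forehand), equating Wide's and Body's payoffs gives −4q + 4 = 7q + 3 ⇒ q = 1/11.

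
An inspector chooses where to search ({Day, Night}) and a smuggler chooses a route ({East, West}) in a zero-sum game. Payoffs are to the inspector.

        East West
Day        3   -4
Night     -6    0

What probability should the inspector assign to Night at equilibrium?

Row minima: Day → -4, Night → -6; maximin = -4.
Column maxima: East → 3, West → 0; minimax = 0.
-4 ≠ 0, so there is no saddle point; optimal play is mixed.
Let the inspector play Day with probability p. Expected payoff against East: 3p + (-6)(1−p) = 9p − 6; against West: (-4)p + 0(1−p) = −4p.
Setting these equal: 9p − 6 = −4p ⇒ 13p = 6 ⇒ p = 6/13, and the value is (9)·(6/13) − 6 = -24/13.
For the smuggler: with q = P(East), equating Day's and Night's payoffs gives 7q − 4 = −6q ⇒ q = 4/13.

7/13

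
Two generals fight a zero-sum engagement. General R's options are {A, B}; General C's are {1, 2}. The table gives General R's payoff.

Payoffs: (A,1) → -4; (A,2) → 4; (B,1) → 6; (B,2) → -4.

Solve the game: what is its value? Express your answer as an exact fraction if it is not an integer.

4/9

Row minima: A → -4, B → -4; maximin = -4.
Column maxima: 1 → 6, 2 → 4; minimax = 4.
-4 ≠ 4, so there is no saddle point; optimal play is mixed.
Let General R play A with probability p. Expected payoff against 1: (-4)p + 6(1−p) = −10p + 6; against 2: 4p + (-4)(1−p) = 8p − 4.
Setting these equal: −10p + 6 = 8p − 4 ⇒ −18p = -10 ⇒ p = 5/9, and the value is (-10)·(5/9) + 6 = 4/9.
For General C: with q = P(1), equating A's and B's payoffs gives −8q + 4 = 10q − 4 ⇒ q = 4/9.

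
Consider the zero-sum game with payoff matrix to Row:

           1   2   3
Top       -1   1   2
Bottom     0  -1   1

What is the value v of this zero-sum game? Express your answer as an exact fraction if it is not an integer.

-1/3

Row minima: Top → -1, Bottom → -1; maximin = -1.
Column maxima: 1 → 0, 2 → 1, 3 → 2; minimax = 0.
-1 ≠ 0, so there is no saddle point; optimal play is mixed.
3 is strictly dominated by 1 (it gives Row strictly more in every row), so Column never plays it.
On the remaining 2×2 (Top, Bottom vs 1, 2):
Let Row play Top with probability p. Expected payoff against 1: (-1)p + 0(1−p) = −p; against 2: 1p + (-1)(1−p) = 2p − 1.
Setting these equal: −p = 2p − 1 ⇒ −3p = -1 ⇒ p = 1/3, and the value is (-1)·(1/3) = -1/3.
For Column: with q = P(1), equating Top's and Bottom's payoffs gives −2q + 1 = q − 1 ⇒ q = 2/3.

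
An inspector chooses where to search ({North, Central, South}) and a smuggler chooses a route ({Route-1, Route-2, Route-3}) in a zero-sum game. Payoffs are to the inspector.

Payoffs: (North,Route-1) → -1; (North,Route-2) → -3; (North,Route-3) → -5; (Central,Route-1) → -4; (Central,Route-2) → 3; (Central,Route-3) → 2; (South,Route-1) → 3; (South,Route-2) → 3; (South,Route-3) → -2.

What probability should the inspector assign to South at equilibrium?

Row minima: North → -5, Central → -4, South → -2; maximin = -2.
Column maxima: Route-1 → 3, Route-2 → 3, Route-3 → 2; minimax = 2.
-2 ≠ 2, so there is no saddle point; optimal play is mixed.
North is strictly dominated by South, so the inspector never plays it.
Route-2 is strictly dominated by Route-3 (it gives the inspector strictly more in every row), so the smuggler never plays it.
On the remaining 2×2 (Central, South vs Route-1, Route-3):
Let the inspector play Central with probability p. Expected payoff against Route-1: (-4)p + 3(1−p) = −7p + 3; against Route-3: 2p + (-2)(1−p) = 4p − 2.
Setting these equal: −7p + 3 = 4p − 2 ⇒ −11p = -5 ⇒ p = 5/11, and the value is (-7)·(5/11) + 3 = -2/11.
For the smuggler: with q = P(Route-1), equating Central's and South's payoffs gives −6q + 2 = 5q − 2 ⇒ q = 4/11.

6/11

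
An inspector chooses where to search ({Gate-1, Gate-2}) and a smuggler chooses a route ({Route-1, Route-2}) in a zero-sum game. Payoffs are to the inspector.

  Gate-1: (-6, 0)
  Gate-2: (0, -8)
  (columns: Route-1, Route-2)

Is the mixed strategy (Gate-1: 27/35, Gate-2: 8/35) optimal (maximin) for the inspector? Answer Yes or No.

Against Route-1 this mix gives (27/35)·(-6) + (8/35)·0 = -162/35.
Against Route-2 this mix gives (27/35)·0 + (8/35)·(-8) = -64/35.
The smuggler will play Route-1, holding the inspector to -162/35. Shifting weight toward the row that does better against Route-1 would raise this floor (the equalizing mix achieves -24/7 against both Route-1 and Route-2), so the proposed strategy is not optimal.

No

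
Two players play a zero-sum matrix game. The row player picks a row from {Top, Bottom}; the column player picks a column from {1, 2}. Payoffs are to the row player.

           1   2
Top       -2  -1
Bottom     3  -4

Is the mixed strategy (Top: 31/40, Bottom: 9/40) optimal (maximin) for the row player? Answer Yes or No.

No

Against 1 this mix gives (31/40)·(-2) + (9/40)·3 = -7/8.
Against 2 this mix gives (31/40)·(-1) + (9/40)·(-4) = -67/40.
The column player will play 2, holding the row player to -67/40. Shifting weight toward the row that does better against 2 would raise this floor (the equalizing mix achieves -11/8 against both 2 and 1), so the proposed strategy is not optimal.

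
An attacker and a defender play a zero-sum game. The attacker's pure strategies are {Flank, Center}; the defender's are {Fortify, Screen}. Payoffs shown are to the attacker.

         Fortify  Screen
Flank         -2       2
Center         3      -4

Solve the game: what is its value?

-2/11

Row minima: Flank → -2, Center → -4; maximin = -2.
Column maxima: Fortify → 3, Screen → 2; minimax = 2.
-2 ≠ 2, so there is no saddle point; optimal play is mixed.
Let the attacker play Flank with probability p. Expected payoff against Fortify: (-2)p + 3(1−p) = −5p + 3; against Screen: 2p + (-4)(1−p) = 6p − 4.
Setting these equal: −5p + 3 = 6p − 4 ⇒ −11p = -7 ⇒ p = 7/11, and the value is (-5)·(7/11) + 3 = -2/11.
For the defender: with q = P(Fortify), equating Flank's and Center's payoffs gives −4q + 2 = 7q − 4 ⇒ q = 6/11.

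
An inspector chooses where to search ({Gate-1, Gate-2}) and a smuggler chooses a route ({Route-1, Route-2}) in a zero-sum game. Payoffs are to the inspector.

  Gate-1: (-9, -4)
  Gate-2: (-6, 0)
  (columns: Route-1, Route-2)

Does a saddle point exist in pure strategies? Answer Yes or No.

Yes

Row minima: Gate-1 → -9, Gate-2 → -6; maximin = -6.
Column maxima: Route-1 → -6, Route-2 → 0; minimax = -6.
maximin = minimax = -6, so a saddle point exists.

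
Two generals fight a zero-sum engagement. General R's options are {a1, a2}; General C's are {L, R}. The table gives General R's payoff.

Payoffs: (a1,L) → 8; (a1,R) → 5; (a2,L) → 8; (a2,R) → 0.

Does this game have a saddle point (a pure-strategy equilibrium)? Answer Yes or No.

Row minima: a1 → 5, a2 → 0; maximin = 5.
Column maxima: L → 8, R → 5; minimax = 5.
maximin = minimax = 5, so a saddle point exists.

Yes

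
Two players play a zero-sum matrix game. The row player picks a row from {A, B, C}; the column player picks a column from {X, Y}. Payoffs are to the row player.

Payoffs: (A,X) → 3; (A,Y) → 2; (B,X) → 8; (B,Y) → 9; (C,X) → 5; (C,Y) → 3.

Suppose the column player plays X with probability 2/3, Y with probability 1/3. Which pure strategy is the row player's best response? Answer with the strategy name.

Expected payoff of A: (2/3)·3 + (1/3)·2 = 8/3.
Expected payoff of B: (2/3)·8 + (1/3)·9 = 25/3.
Expected payoff of C: (2/3)·5 + (1/3)·3 = 13/3.
The largest is 25/3, so the row player's best response is B.

B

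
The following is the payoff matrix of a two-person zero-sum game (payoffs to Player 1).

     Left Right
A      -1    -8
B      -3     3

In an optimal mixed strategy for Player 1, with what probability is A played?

6/13

Row minima: A → -8, B → -3; maximin = -3.
Column maxima: Left → -1, Right → 3; minimax = -1.
-3 ≠ -1, so there is no saddle point; optimal play is mixed.
Let Player 1 play A with probability p. Expected payoff against Left: (-1)p + (-3)(1−p) = 2p − 3; against Right: (-8)p + 3(1−p) = −11p + 3.
Setting these equal: 2p − 3 = −11p + 3 ⇒ 13p = 6 ⇒ p = 6/13, and the value is (2)·(6/13) − 3 = -27/13.
For Player 2: with q = P(Left), equating A's and B's payoffs gives 7q − 8 = −6q + 3 ⇒ q = 11/13.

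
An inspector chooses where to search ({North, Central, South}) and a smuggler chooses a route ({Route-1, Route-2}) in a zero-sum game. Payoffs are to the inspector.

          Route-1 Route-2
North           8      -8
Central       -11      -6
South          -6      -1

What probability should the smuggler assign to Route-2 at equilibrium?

2/3

Row minima: North → -8, Central → -11, South → -6; maximin = -6.
Column maxima: Route-1 → 8, Route-2 → -1; minimax = -1.
-6 ≠ -1, so there is no saddle point; optimal play is mixed.
Central is strictly dominated by South, so the inspector never plays it.
On the remaining 2×2 (North, South vs Route-1, Route-2):
Let the inspector play North with probability p. Expected payoff against Route-1: 8p + (-6)(1−p) = 14p − 6; against Route-2: (-8)p + (-1)(1−p) = −7p − 1.
Setting these equal: 14p − 6 = −7p − 1 ⇒ 21p = 5 ⇒ p = 5/21, and the value is (14)·(5/21) − 6 = -8/3.
For the smuggler: with q = P(Route-1), equating North's and South's payoffs gives 16q − 8 = −5q − 1 ⇒ q = 1/3.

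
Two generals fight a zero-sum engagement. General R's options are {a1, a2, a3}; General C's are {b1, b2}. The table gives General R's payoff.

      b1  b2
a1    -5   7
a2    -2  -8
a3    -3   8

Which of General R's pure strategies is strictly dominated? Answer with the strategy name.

a3 gives a strictly higher payoff than a1 against every column: -3 > -5, 8 > 7.
So a1 is strictly dominated and General R never plays it.

a1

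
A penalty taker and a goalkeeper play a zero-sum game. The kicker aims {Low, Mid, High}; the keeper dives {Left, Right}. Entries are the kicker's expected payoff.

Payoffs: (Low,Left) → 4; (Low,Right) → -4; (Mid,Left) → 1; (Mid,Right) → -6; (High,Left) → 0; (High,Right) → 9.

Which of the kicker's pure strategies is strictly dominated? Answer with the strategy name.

Mid

Low gives a strictly higher payoff than Mid against every column: 4 > 1, -4 > -6.
So Mid is strictly dominated and the kicker never plays it.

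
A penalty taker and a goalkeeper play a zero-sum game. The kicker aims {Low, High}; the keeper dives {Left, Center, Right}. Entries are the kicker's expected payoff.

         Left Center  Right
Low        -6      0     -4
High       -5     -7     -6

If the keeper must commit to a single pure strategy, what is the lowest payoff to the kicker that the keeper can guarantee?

-5

Column maxima: Left → -5, Center → 0, Right → -4.
The smallest of these is -5.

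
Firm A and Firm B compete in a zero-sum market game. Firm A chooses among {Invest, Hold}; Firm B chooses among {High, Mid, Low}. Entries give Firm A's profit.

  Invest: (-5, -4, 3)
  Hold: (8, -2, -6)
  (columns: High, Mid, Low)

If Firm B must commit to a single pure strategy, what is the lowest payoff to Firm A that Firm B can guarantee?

Column maxima: High → 8, Mid → -2, Low → 3.
The smallest of these is -2.

-2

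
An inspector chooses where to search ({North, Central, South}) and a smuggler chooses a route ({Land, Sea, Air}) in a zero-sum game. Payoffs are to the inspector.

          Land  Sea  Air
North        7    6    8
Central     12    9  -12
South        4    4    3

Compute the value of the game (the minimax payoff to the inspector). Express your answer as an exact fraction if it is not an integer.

Row minima: North → 6, Central → -12, South → 3; maximin = 6.
Column maxima: Land → 12, Sea → 9, Air → 8; minimax = 8.
6 ≠ 8, so there is no saddle point; optimal play is mixed.
South is strictly dominated by North, so the inspector never plays it.
With South eliminated, Land is strictly dominated by Sea (it gives the inspector strictly more in every remaining row), so the smuggler never plays it.
On the remaining 2×2 (North, Central vs Sea, Air):
Let the inspector play North with probability p. Expected payoff against Sea: 6p + 9(1−p) = −3p + 9; against Air: 8p + (-12)(1−p) = 20p − 12.
Setting these equal: −3p + 9 = 20p − 12 ⇒ −23p = -21 ⇒ p = 21/23, and the value is (-3)·(21/23) + 9 = 144/23.
For the smuggler: with q = P(Sea), equating North's and Central's payoffs gives −2q + 8 = 21q − 12 ⇒ q = 20/23.

144/23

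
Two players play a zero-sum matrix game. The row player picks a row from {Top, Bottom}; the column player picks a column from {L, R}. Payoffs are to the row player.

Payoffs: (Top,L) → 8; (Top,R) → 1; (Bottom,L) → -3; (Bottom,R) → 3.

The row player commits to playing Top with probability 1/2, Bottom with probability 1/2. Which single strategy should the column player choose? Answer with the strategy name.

R

If the column player plays L, the row player's expected payoff is (1/2)·8 + (1/2)·(-3) = 5/2.
If the column player plays R, the row player's expected payoff is (1/2)·1 + (1/2)·3 = 2.
The column player minimizes the row player's payoff; the smallest is 2, so the best response is R.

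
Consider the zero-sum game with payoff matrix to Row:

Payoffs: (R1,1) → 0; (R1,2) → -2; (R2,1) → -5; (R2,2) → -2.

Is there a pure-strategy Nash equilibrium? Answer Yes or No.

Yes

Row minima: R1 → -2, R2 → -5; maximin = -2.
Column maxima: 1 → 0, 2 → -2; minimax = -2.
maximin = minimax = -2, so a saddle point exists.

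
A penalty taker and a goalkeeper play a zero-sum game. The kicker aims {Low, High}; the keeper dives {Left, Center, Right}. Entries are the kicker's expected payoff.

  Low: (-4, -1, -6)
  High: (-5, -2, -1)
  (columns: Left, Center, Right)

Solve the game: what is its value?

Row minima: Low → -6, High → -5; maximin = -5.
Column maxima: Left → -4, Center → -1, Right → -1; minimax = -4.
-5 ≠ -4, so there is no saddle point; optimal play is mixed.
Center is strictly dominated by Left (it gives the kicker strictly more in every row), so the keeper never plays it.
On the remaining 2×2 (Low, High vs Left, Right):
Let the kicker play Low with probability p. Expected payoff against Left: (-4)p + (-5)(1−p) = p − 5; against Right: (-6)p + (-1)(1−p) = −5p − 1.
Setting these equal: p − 5 = −5p − 1 ⇒ 6p = 4 ⇒ p = 2/3, and the value is (1)·(2/3) − 5 = -13/3.
For the keeper: with q = P(Left), equating Low's and High's payoffs gives 2q − 6 = −4q − 1 ⇒ q = 5/6.

-13/3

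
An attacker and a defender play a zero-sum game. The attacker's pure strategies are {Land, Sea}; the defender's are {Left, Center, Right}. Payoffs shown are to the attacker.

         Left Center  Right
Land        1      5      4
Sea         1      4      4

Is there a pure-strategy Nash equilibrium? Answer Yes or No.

Yes

Row minima: Land → 1, Sea → 1; maximin = 1.
Column maxima: Left → 1, Center → 5, Right → 4; minimax = 1.
maximin = minimax = 1, so a saddle point exists.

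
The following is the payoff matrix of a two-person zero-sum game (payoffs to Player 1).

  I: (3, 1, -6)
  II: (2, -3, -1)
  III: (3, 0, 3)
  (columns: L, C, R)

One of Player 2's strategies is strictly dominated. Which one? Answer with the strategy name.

C holds Player 1's payoff strictly below L in every row: 1 < 3, -3 < 2, 0 < 3.
So L is strictly dominated for Player 2.

L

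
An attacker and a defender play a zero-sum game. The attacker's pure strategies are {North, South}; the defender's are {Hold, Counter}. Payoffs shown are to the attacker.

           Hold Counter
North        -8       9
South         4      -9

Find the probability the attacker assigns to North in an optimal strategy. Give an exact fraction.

Row minima: North → -8, South → -9; maximin = -8.
Column maxima: Hold → 4, Counter → 9; minimax = 4.
-8 ≠ 4, so there is no saddle point; optimal play is mixed.
Let the attacker play North with probability p. Expected payoff against Hold: (-8)p + 4(1−p) = −12p + 4; against Counter: 9p + (-9)(1−p) = 18p − 9.
Setting these equal: −12p + 4 = 18p − 9 ⇒ −30p = -13 ⇒ p = 13/30, and the value is (-12)·(13/30) + 4 = -6/5.
For the defender: with q = P(Hold), equating North's and South's payoffs gives −17q + 9 = 13q − 9 ⇒ q = 3/5.

13/30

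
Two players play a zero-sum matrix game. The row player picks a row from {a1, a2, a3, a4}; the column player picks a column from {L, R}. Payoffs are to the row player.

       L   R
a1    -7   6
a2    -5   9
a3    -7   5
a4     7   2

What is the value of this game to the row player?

Row minima: a1 → -7, a2 → -5, a3 → -7, a4 → 2; maximin = 2.
Column maxima: L → 7, R → 9; minimax = 7.
2 ≠ 7, so there is no saddle point; optimal play is mixed.
a1 is strictly dominated by a2, so the row player never plays it.
a3 is strictly dominated by a2, so the row player never plays it.
On the remaining 2×2 (a2, a4 vs L, R):
Let the row player play a2 with probability p. Expected payoff against L: (-5)p + 7(1−p) = −12p + 7; against R: 9p + 2(1−p) = 7p + 2.
Setting these equal: −12p + 7 = 7p + 2 ⇒ −19p = -5 ⇒ p = 5/19, and the value is (-12)·(5/19) + 7 = 73/19.
For the column player: with q = P(L), equating a2's and a4's payoffs gives −14q + 9 = 5q + 2 ⇒ q = 7/19.

73/19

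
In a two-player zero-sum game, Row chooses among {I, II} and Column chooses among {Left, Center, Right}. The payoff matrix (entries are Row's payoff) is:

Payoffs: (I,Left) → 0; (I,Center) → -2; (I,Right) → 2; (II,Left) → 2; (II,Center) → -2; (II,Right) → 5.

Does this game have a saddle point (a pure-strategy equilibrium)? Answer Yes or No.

Yes

Row minima: I → -2, II → -2; maximin = -2.
Column maxima: Left → 2, Center → -2, Right → 5; minimax = -2.
maximin = minimax = -2, so a saddle point exists.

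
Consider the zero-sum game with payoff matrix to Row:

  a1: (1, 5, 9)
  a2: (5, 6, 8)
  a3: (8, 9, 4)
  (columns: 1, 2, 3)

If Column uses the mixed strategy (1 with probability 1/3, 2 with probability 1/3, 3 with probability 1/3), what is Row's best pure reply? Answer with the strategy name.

Expected payoff of a1: (1/3)·1 + (1/3)·5 + (1/3)·9 = 5.
Expected payoff of a2: (1/3)·5 + (1/3)·6 + (1/3)·8 = 19/3.
Expected payoff of a3: (1/3)·8 + (1/3)·9 + (1/3)·4 = 7.
The largest is 7, so Row's best response is a3.

a3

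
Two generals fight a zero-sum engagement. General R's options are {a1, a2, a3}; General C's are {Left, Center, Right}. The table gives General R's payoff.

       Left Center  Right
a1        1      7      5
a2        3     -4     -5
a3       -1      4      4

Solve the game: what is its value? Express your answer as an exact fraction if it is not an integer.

Row minima: a1 → 1, a2 → -5, a3 → -1; maximin = 1.
Column maxima: Left → 3, Center → 7, Right → 5; minimax = 3.
1 ≠ 3, so there is no saddle point; optimal play is mixed.
a3 is strictly dominated by a1, so General R never plays it.
With a3 eliminated, Center is strictly dominated by Right (it gives General R strictly more in every remaining row), so General C never plays it.
On the remaining 2×2 (a1, a2 vs Left, Right):
Let General R play a1 with probability p. Expected payoff against Left: 1p + 3(1−p) = −2p + 3; against Right: 5p + (-5)(1−p) = 10p − 5.
Setting these equal: −2p + 3 = 10p − 5 ⇒ −12p = -8 ⇒ p = 2/3, and the value is (-2)·(2/3) + 3 = 5/3.
For General C: with q = P(Left), equating a1's and a2's payoffs gives −4q + 5 = 8q − 5 ⇒ q = 5/6.

5/3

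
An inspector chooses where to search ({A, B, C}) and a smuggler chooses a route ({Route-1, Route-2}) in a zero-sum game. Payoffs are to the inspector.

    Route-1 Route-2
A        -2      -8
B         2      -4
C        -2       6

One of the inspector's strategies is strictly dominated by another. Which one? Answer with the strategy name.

B gives a strictly higher payoff than A against every column: 2 > -2, -4 > -8.
So A is strictly dominated and the inspector never plays it.

A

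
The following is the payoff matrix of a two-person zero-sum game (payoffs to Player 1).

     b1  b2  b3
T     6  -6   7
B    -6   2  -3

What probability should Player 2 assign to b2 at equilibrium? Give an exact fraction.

Row minima: T → -6, B → -6; maximin = -6.
Column maxima: b1 → 6, b2 → 2, b3 → 7; minimax = 2.
-6 ≠ 2, so there is no saddle point; optimal play is mixed.
b3 is strictly dominated by b1 (it gives Player 1 strictly more in every row), so Player 2 never plays it.
On the remaining 2×2 (T, B vs b1, b2):
Let Player 1 play T with probability p. Expected payoff against b1: 6p + (-6)(1−p) = 12p − 6; against b2: (-6)p + 2(1−p) = −8p + 2.
Setting these equal: 12p − 6 = −8p + 2 ⇒ 20p = 8 ⇒ p = 2/5, and the value is (12)·(2/5) − 6 = -6/5.
For Player 2: with q = P(b1), equating T's and B's payoffs gives 12q − 6 = −8q + 2 ⇒ q = 2/5.

3/5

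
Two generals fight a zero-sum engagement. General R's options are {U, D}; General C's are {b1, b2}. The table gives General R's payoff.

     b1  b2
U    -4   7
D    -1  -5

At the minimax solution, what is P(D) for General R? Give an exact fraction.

11/15

Row minima: U → -4, D → -5; maximin = -4.
Column maxima: b1 → -1, b2 → 7; minimax = -1.
-4 ≠ -1, so there is no saddle point; optimal play is mixed.
Let General R play U with probability p. Expected payoff against b1: (-4)p + (-1)(1−p) = −3p − 1; against b2: 7p + (-5)(1−p) = 12p − 5.
Setting these equal: −3p − 1 = 12p − 5 ⇒ −15p = -4 ⇒ p = 4/15, and the value is (-3)·(4/15) − 1 = -9/5.
For General C: with q = P(b1), equating U's and D's payoffs gives −11q + 7 = 4q − 5 ⇒ q = 4/5.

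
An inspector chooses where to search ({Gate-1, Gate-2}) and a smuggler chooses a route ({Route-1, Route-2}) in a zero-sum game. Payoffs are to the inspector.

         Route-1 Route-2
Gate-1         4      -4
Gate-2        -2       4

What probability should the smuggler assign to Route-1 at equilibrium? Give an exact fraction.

4/7

Row minima: Gate-1 → -4, Gate-2 → -2; maximin = -2.
Column maxima: Route-1 → 4, Route-2 → 4; minimax = 4.
-2 ≠ 4, so there is no saddle point; optimal play is mixed.
Let the inspector play Gate-1 with probability p. Expected payoff against Route-1: 4p + (-2)(1−p) = 6p − 2; against Route-2: (-4)p + 4(1−p) = −8p + 4.
Setting these equal: 6p − 2 = −8p + 4 ⇒ 14p = 6 ⇒ p = 3/7, and the value is (6)·(3/7) − 2 = 4/7.
For the smuggler: with q = P(Route-1), equating Gate-1's and Gate-2's payoffs gives 8q − 4 = −6q + 4 ⇒ q = 4/7.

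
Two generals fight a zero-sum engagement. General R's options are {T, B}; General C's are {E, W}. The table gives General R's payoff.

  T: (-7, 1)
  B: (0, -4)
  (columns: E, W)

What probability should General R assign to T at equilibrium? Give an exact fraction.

1/3

Row minima: T → -7, B → -4; maximin = -4.
Column maxima: E → 0, W → 1; minimax = 0.
-4 ≠ 0, so there is no saddle point; optimal play is mixed.
Let General R play T with probability p. Expected payoff against E: (-7)p + 0(1−p) = −7p; against W: 1p + (-4)(1−p) = 5p − 4.
Setting these equal: −7p = 5p − 4 ⇒ −12p = -4 ⇒ p = 1/3, and the value is (-7)·(1/3) = -7/3.
For General C: with q = P(E), equating T's and B's payoffs gives −8q + 1 = 4q − 4 ⇒ q = 5/12.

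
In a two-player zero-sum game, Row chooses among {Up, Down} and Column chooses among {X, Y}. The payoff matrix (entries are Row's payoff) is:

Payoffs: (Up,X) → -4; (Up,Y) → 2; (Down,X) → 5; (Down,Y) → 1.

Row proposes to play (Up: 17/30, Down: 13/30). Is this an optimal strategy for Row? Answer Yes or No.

No

Against X this mix gives (17/30)·(-4) + (13/30)·5 = -1/10.
Against Y this mix gives (17/30)·2 + (13/30)·1 = 47/30.
Column will play X, holding Row to -1/10. Shifting weight toward the row that does better against X would raise this floor (the equalizing mix achieves 7/5 against both X and Y), so the proposed strategy is not optimal.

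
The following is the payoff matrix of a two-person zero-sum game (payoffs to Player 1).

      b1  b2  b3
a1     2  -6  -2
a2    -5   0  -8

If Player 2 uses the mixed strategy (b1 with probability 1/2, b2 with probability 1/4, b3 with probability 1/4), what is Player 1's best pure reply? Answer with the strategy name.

Expected payoff of a1: (1/2)·2 + (1/4)·(-6) + (1/4)·(-2) = -1.
Expected payoff of a2: (1/2)·(-5) + (1/4)·0 + (1/4)·(-8) = -9/2.
The largest is -1, so Player 1's best response is a1.

a1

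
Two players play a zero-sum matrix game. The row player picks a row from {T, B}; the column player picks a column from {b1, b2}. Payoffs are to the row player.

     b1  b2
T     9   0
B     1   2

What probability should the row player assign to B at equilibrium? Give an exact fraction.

9/10

Row minima: T → 0, B → 1; maximin = 1.
Column maxima: b1 → 9, b2 → 2; minimax = 2.
1 ≠ 2, so there is no saddle point; optimal play is mixed.
Let the row player play T with probability p. Expected payoff against b1: 9p + 1(1−p) = 8p + 1; against b2: 0p + 2(1−p) = −2p + 2.
Setting these equal: 8p + 1 = −2p + 2 ⇒ 10p = 1 ⇒ p = 1/10, and the value is (8)·(1/10) + 1 = 9/5.
For the column player: with q = P(b1), equating T's and B's payoffs gives 9q = −q + 2 ⇒ q = 1/5.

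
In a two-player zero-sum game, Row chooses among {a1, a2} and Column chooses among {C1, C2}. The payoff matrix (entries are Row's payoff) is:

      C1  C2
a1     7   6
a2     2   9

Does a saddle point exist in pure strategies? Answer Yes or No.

Row minima: a1 → 6, a2 → 2; maximin = 6.
Column maxima: C1 → 7, C2 → 9; minimax = 7.
6 ≠ 7, so no pure-strategy equilibrium exists.

No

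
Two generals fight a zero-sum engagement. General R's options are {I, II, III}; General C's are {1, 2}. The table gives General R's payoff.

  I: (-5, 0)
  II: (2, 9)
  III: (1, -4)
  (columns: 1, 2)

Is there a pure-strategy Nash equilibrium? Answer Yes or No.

Yes

Row minima: I → -5, II → 2, III → -4; maximin = 2.
Column maxima: 1 → 2, 2 → 9; minimax = 2.
maximin = minimax = 2, so a saddle point exists.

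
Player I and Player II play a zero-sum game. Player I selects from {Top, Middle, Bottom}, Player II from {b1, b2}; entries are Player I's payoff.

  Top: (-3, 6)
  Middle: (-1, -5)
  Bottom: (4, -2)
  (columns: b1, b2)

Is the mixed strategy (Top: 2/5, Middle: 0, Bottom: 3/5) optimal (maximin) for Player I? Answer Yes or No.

Against b1 this mix gives (2/5)·(-3) + (3/5)·4 = 6/5.
Against b2 this mix gives (2/5)·6 + (3/5)·(-2) = 6/5.
All of Player II's active replies (b1, b2) yield 6/5, and no column does worse for Player I. The mix makes Player II indifferent and guarantees 6/5, so it is optimal.

Yes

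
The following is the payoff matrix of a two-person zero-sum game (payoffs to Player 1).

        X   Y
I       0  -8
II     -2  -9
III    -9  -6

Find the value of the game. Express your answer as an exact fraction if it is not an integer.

-72/11

Row minima: I → -8, II → -9, III → -9; maximin = -8.
Column maxima: X → 0, Y → -6; minimax = -6.
-8 ≠ -6, so there is no saddle point; optimal play is mixed.
II is strictly dominated by I, so Player 1 never plays it.
On the remaining 2×2 (I, III vs X, Y):
Let Player 1 play I with probability p. Expected payoff against X: 0p + (-9)(1−p) = 9p − 9; against Y: (-8)p + (-6)(1−p) = −2p − 6.
Setting these equal: 9p − 9 = −2p − 6 ⇒ 11p = 3 ⇒ p = 3/11, and the value is (9)·(3/11) − 9 = -72/11.
For Player 2: with q = P(X), equating I's and III's payoffs gives 8q − 8 = −3q − 6 ⇒ q = 2/11.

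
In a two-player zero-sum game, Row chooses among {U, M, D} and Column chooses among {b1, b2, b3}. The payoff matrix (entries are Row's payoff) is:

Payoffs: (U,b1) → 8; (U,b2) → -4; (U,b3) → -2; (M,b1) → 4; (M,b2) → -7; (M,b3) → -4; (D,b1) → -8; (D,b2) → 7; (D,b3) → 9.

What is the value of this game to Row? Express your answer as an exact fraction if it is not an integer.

8/9

Row minima: U → -4, M → -7, D → -8; maximin = -4.
Column maxima: b1 → 8, b2 → 7, b3 → 9; minimax = 7.
-4 ≠ 7, so there is no saddle point; optimal play is mixed.
M is strictly dominated by U, so Row never plays it.
b3 is strictly dominated by b2 (it gives Row strictly more in every row), so Column never plays it.
On the remaining 2×2 (U, D vs b1, b2):
Let Row play U with probability p. Expected payoff against b1: 8p + (-8)(1−p) = 16p − 8; against b2: (-4)p + 7(1−p) = −11p + 7.
Setting these equal: 16p − 8 = −11p + 7 ⇒ 27p = 15 ⇒ p = 5/9, and the value is (16)·(5/9) − 8 = 8/9.
For Column: with q = P(b1), equating U's and D's payoffs gives 12q − 4 = −15q + 7 ⇒ q = 11/27.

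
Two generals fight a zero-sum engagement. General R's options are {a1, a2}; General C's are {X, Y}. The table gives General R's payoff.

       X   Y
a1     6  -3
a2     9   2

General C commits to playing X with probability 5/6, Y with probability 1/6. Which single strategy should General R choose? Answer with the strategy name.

Expected payoff of a1: (5/6)·6 + (1/6)·(-3) = 9/2.
Expected payoff of a2: (5/6)·9 + (1/6)·2 = 47/6.
The largest is 47/6, so General R's best response is a2.

a2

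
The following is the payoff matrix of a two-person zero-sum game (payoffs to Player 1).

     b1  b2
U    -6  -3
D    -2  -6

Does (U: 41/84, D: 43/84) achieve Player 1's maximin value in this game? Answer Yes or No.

No

Against b1 this mix gives (41/84)·(-6) + (43/84)·(-2) = -83/21.
Against b2 this mix gives (41/84)·(-3) + (43/84)·(-6) = -127/28.
Player 2 will play b2, holding Player 1 to -127/28. Shifting weight toward the row that does better against b2 would raise this floor (the equalizing mix achieves -30/7 against both b2 and b1), so the proposed strategy is not optimal.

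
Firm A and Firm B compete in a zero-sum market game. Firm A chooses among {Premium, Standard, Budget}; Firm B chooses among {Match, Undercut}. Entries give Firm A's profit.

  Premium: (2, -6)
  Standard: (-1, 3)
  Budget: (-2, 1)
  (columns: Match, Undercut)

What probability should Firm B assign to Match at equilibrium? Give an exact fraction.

3/4

Row minima: Premium → -6, Standard → -1, Budget → -2; maximin = -1.
Column maxima: Match → 2, Undercut → 3; minimax = 2.
-1 ≠ 2, so there is no saddle point; optimal play is mixed.
Budget is strictly dominated by Standard, so Firm A never plays it.
On the remaining 2×2 (Premium, Standard vs Match, Undercut):
Let Firm A play Premium with probability p. Expected payoff against Match: 2p + (-1)(1−p) = 3p − 1; against Undercut: (-6)p + 3(1−p) = −9p + 3.
Setting these equal: 3p − 1 = −9p + 3 ⇒ 12p = 4 ⇒ p = 1/3, and the value is (3)·(1/3) − 1 = 0.
For Firm B: with q = P(Match), equating Premium's and Standard's payoffs gives 8q − 6 = −4q + 3 ⇒ q = 3/4.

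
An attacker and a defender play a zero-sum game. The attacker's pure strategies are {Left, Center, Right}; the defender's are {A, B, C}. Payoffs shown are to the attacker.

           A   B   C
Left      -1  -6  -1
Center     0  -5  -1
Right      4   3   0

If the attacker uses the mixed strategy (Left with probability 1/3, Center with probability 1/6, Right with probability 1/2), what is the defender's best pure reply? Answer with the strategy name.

B

If the defender plays A, the attacker's expected payoff is (1/3)·(-1) + (1/6)·0 + (1/2)·4 = 5/3.
If the defender plays B, the attacker's expected payoff is (1/3)·(-6) + (1/6)·(-5) + (1/2)·3 = -4/3.
If the defender plays C, the attacker's expected payoff is (1/3)·(-1) + (1/6)·(-1) + (1/2)·0 = -1/2.
The defender minimizes the attacker's payoff; the smallest is -4/3, so the best response is B.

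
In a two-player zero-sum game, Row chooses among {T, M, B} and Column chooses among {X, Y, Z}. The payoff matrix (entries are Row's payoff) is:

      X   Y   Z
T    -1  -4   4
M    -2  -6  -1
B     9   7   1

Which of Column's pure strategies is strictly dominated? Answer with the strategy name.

Y holds Row's payoff strictly below X in every row: -4 < -1, -6 < -2, 7 < 9.
So X is strictly dominated for Column.

X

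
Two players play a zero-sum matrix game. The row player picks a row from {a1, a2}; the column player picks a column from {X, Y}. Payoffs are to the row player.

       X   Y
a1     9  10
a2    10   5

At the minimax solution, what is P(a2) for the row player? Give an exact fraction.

Row minima: a1 → 9, a2 → 5; maximin = 9.
Column maxima: X → 10, Y → 10; minimax = 10.
9 ≠ 10, so there is no saddle point; optimal play is mixed.
Let the row player play a1 with probability p. Expected payoff against X: 9p + 10(1−p) = −p + 10; against Y: 10p + 5(1−p) = 5p + 5.
Setting these equal: −p + 10 = 5p + 5 ⇒ −6p = -5 ⇒ p = 5/6, and the value is (-1)·(5/6) + 10 = 55/6.
For the column player: with q = P(X), equating a1's and a2's payoffs gives −q + 10 = 5q + 5 ⇒ q = 5/6.

1/6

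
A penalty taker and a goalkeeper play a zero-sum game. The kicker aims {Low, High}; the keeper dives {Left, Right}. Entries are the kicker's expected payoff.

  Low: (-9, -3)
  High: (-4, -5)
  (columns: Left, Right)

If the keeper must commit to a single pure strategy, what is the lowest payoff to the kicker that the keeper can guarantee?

-4

Column maxima: Left → -4, Right → -3.
The smallest of these is -4.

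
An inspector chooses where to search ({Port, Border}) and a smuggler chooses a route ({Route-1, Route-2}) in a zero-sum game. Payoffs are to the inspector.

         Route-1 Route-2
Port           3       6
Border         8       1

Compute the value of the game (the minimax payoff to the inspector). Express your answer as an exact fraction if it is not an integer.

9/2

Row minima: Port → 3, Border → 1; maximin = 3.
Column maxima: Route-1 → 8, Route-2 → 6; minimax = 6.
3 ≠ 6, so there is no saddle point; optimal play is mixed.
Let the inspector play Port with probability p. Expected payoff against Route-1: 3p + 8(1−p) = −5p + 8; against Route-2: 6p + 1(1−p) = 5p + 1.
Setting these equal: −5p + 8 = 5p + 1 ⇒ −10p = -7 ⇒ p = 7/10, and the value is (-5)·(7/10) + 8 = 9/2.
For the smuggler: with q = P(Route-1), equating Port's and Border's payoffs gives −3q + 6 = 7q + 1 ⇒ q = 1/2.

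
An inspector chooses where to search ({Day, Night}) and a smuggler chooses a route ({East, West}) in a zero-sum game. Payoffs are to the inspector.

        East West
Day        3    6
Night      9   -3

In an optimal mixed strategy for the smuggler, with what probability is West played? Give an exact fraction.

Row minima: Day → 3, Night → -3; maximin = 3.
Column maxima: East → 9, West → 6; minimax = 6.
3 ≠ 6, so there is no saddle point; optimal play is mixed.
Let the inspector play Day with probability p. Expected payoff against East: 3p + 9(1−p) = −6p + 9; against West: 6p + (-3)(1−p) = 9p − 3.
Setting these equal: −6p + 9 = 9p − 3 ⇒ −15p = -12 ⇒ p = 4/5, and the value is (-6)·(4/5) + 9 = 21/5.
For the smuggler: with q = P(East), equating Day's and Night's payoffs gives −3q + 6 = 12q − 3 ⇒ q = 3/5.

2/5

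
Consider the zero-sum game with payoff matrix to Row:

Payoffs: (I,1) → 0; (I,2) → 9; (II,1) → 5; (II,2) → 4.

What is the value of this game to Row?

Row minima: I → 0, II → 4; maximin = 4.
Column maxima: 1 → 5, 2 → 9; minimax = 5.
4 ≠ 5, so there is no saddle point; optimal play is mixed.
Let Row play I with probability p. Expected payoff against 1: 0p + 5(1−p) = −5p + 5; against 2: 9p + 4(1−p) = 5p + 4.
Setting these equal: −5p + 5 = 5p + 4 ⇒ −10p = -1 ⇒ p = 1/10, and the value is (-5)·(1/10) + 5 = 9/2.
For Column: with q = P(1), equating I's and II's payoffs gives −9q + 9 = q + 4 ⇒ q = 1/2.

9/2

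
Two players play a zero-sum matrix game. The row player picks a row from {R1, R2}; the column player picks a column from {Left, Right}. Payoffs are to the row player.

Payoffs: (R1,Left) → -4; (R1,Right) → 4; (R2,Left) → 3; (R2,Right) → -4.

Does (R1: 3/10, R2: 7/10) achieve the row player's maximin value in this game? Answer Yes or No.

Against Left this mix gives (3/10)·(-4) + (7/10)·3 = 9/10.
Against Right this mix gives (3/10)·4 + (7/10)·(-4) = -8/5.
The column player will play Right, holding the row player to -8/5. Shifting weight toward the row that does better against Right would raise this floor (the equalizing mix achieves -4/15 against both Right and Left), so the proposed strategy is not optimal.

No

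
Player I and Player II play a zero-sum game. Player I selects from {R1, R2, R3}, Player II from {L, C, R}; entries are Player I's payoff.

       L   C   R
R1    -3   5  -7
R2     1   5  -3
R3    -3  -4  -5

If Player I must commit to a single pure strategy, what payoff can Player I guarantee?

-3

Row minima: R1 → -7, R2 → -3, R3 → -5.
The best of these is -3.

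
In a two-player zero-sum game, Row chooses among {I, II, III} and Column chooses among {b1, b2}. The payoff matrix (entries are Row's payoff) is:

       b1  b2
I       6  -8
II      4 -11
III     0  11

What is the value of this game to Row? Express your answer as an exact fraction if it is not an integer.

66/25

Row minima: I → -8, II → -11, III → 0; maximin = 0.
Column maxima: b1 → 6, b2 → 11; minimax = 6.
0 ≠ 6, so there is no saddle point; optimal play is mixed.
II is strictly dominated by I, so Row never plays it.
On the remaining 2×2 (I, III vs b1, b2):
Let Row play I with probability p. Expected payoff against b1: 6p + 0(1−p) = 6p; against b2: (-8)p + 11(1−p) = −19p + 11.
Setting these equal: 6p = −19p + 11 ⇒ 25p = 11 ⇒ p = 11/25, and the value is (6)·(11/25) = 66/25.
For Column: with q = P(b1), equating I's and III's payoffs gives 14q − 8 = −11q + 11 ⇒ q = 19/25.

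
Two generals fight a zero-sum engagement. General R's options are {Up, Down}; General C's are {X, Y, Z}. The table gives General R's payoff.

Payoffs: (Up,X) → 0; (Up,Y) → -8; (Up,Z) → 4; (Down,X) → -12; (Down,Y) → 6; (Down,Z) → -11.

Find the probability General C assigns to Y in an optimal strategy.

6/13

Row minima: Up → -8, Down → -12; maximin = -8.
Column maxima: X → 0, Y → 6, Z → 4; minimax = 0.
-8 ≠ 0, so there is no saddle point; optimal play is mixed.
Z is strictly dominated by X (it gives General R strictly more in every row), so General C never plays it.
On the remaining 2×2 (Up, Down vs X, Y):
Let General R play Up with probability p. Expected payoff against X: 0p + (-12)(1−p) = 12p − 12; against Y: (-8)p + 6(1−p) = −14p + 6.
Setting these equal: 12p − 12 = −14p + 6 ⇒ 26p = 18 ⇒ p = 9/13, and the value is (12)·(9/13) − 12 = -48/13.
For General C: with q = P(X), equating Up's and Down's payoffs gives 8q − 8 = −18q + 6 ⇒ q = 7/13.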